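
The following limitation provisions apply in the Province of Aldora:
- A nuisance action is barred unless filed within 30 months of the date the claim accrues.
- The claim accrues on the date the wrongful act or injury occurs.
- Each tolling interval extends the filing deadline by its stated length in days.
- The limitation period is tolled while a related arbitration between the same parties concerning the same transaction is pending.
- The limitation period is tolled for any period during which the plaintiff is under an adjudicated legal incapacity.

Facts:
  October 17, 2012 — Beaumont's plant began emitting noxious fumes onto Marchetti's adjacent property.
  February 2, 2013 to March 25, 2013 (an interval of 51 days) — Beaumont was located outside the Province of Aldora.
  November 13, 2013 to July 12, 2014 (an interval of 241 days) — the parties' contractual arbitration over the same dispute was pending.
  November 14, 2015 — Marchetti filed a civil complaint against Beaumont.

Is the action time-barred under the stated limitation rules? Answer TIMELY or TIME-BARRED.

TIMELY

The claim accrued on October 17, 2012, when the wrongful act occurred.
The untolled deadline — 30 months after October 17, 2012 — is April 17, 2015.
Because the pending related arbitration ran from November 13, 2013 to July 12, 2014, the deadline is extended by 241 days to December 14, 2015.
The defendant's absence from the jurisdiction from February 2, 2013 to March 25, 2013 does not toll the period, because no stated rule makes the defendant's absence a tolling event.
The November 14, 2015 filing precedes the December 14, 2015 deadline; the claim is timely.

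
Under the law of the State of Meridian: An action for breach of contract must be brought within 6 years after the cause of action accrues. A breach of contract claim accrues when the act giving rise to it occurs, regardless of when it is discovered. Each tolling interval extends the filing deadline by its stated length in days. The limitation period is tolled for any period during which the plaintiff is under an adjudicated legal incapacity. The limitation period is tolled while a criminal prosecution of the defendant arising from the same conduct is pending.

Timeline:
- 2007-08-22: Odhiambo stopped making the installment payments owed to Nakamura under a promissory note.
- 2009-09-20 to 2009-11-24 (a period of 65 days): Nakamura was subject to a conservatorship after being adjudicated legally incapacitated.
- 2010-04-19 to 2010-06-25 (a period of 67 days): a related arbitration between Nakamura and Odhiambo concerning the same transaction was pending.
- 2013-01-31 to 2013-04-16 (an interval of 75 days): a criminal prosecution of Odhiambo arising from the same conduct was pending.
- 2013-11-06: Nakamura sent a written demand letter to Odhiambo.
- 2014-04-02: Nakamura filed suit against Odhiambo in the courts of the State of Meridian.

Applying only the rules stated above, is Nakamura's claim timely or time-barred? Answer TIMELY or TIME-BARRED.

The cause of action accrued on 2007-08-22, the date of the act.
6 years from 2007-08-22 is 2013-08-22.
The period was tolled for 65 days by the plaintiff's legal incapacity (2009-09-20 to 2009-11-24), pushing the deadline to 2013-10-26.
The period was tolled for 75 days by the pending criminal prosecution (2013-01-31 to 2013-04-16), pushing the deadline to 2014-01-09.
Although a pending arbitration ran from 2010-04-19 to 2010-06-25, the stated rules do not make that a tolling event, so it is disregarded.
Nothing else in the chronology tolls or restarts the period.
The 2014-04-02 filing falls after the 2014-01-09 deadline; the claim is time-barred.

TIME-BARRED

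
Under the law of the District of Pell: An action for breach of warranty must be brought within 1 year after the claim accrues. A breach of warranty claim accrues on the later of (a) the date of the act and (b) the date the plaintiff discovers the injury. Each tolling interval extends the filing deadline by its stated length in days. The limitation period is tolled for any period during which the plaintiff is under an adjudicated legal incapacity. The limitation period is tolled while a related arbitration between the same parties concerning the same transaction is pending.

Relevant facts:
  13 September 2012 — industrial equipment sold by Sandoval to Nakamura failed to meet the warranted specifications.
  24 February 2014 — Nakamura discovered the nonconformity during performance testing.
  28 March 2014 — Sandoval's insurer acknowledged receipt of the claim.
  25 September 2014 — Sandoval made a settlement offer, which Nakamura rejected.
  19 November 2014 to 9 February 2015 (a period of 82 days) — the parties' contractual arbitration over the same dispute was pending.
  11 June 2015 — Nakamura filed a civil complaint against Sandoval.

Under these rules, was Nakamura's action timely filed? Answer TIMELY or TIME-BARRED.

Because discovery on 24 February 2014 post-dates the 13 September 2012 act, accrual under the later-of rule falls on 24 February 2014.
1 year from 24 February 2014 is 24 February 2015.
The period was tolled for 82 days by the pending related arbitration (19 November 2014 to 9 February 2015), pushing the deadline to 17 May 2015.
None of the other events listed affects the running of the period under the stated rules.
The 11 June 2015 filing falls after the 17 May 2015 deadline; the claim is time-barred.

TIME-BARRED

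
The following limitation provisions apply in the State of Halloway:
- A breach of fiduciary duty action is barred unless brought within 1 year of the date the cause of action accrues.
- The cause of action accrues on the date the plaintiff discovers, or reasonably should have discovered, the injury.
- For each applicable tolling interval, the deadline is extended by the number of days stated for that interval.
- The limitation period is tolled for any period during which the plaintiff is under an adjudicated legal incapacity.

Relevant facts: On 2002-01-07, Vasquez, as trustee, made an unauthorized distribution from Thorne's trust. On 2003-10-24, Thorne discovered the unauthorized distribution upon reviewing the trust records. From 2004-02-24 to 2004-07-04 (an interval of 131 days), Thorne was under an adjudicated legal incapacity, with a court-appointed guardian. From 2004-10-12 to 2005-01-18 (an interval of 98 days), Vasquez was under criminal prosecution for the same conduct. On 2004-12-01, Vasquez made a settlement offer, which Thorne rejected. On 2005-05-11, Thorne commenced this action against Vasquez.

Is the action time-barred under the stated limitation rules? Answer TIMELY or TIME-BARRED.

Accrual is tied to discovery, so the period began on 2003-10-24 rather than on 2002-01-07 when the act occurred.
The untolled deadline — 1 year after 2003-10-24 — is 2004-10-24.
Because the plaintiff's legal incapacity ran from 2004-02-24 to 2004-07-04, the deadline is extended by 131 days to 2005-03-04.
Although a criminal prosecution ran from 2004-10-12 to 2005-01-18, the stated rules do not make that a tolling event, so it is disregarded.
Nothing else in the chronology tolls or restarts the period.
Filing on 2005-05-11 missed the 2005-03-04 deadline — the action is time-barred.

TIME-BARRED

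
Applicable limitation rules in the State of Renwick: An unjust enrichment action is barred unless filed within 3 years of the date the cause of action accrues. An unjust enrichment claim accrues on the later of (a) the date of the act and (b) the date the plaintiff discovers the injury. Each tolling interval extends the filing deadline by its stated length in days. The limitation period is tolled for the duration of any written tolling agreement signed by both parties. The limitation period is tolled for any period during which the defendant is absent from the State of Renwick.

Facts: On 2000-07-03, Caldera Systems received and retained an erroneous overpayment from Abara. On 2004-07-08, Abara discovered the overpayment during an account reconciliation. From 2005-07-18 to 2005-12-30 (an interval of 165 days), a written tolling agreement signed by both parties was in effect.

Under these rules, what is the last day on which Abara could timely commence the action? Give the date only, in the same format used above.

Taking the later of the act (2000-07-03) and discovery (2004-07-08), the claim accrued on 2004-07-08.
Adding the 3 years base period to 2004-07-08 gives a deadline of 2007-07-08, before any tolling.
The written tolling agreement from 2005-07-18 to 2005-12-30 tolled the period for 165 days, extending the deadline to 2007-12-20.

2007-12-20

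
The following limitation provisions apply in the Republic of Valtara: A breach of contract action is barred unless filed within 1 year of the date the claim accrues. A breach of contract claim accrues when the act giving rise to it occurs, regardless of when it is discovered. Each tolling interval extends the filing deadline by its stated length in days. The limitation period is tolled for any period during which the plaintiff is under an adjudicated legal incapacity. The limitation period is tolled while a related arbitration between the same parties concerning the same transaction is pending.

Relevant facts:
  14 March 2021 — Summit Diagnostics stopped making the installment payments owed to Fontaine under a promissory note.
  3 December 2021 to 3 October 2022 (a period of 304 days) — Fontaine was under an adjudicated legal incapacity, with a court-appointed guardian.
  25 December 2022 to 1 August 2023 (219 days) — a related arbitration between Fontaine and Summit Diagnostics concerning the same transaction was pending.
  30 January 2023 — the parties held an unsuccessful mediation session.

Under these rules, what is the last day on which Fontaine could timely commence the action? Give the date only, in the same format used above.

19 August 2023

The limitation period began to run on 14 March 2021.
1 year from 14 March 2021 is 14 March 2022.
The period was tolled for 304 days by the plaintiff's legal incapacity (3 December 2021 to 3 October 2022), pushing the deadline to 12 January 2023.
The period was tolled for 219 days by the pending related arbitration (25 December 2022 to 1 August 2023), pushing the deadline to 19 August 2023.
Nothing else in the chronology tolls or restarts the period.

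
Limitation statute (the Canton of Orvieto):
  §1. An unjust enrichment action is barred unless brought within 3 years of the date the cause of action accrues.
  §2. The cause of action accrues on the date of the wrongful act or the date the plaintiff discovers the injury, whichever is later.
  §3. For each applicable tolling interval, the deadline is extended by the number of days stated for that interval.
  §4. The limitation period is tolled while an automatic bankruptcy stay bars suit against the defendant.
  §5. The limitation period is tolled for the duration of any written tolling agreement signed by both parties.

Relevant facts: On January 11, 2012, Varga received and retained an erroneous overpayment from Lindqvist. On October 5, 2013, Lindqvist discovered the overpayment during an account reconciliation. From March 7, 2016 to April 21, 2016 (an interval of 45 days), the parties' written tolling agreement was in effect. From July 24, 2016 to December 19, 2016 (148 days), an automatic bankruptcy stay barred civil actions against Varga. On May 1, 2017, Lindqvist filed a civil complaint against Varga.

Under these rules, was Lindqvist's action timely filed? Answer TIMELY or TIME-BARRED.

TIME-BARRED

Because discovery on October 5, 2013 post-dates the January 11, 2012 act, accrual under the later-of rule falls on October 5, 2013.
The untolled deadline — 3 years after October 5, 2013 — is October 5, 2016.
Because the written tolling agreement ran from March 7, 2016 to April 21, 2016, the deadline is extended by 45 days to November 19, 2016.
The automatic bankruptcy stay from July 24, 2016 to December 19, 2016 tolled the period for 148 days, extending the deadline to April 16, 2017.
Lindqvist filed on May 1, 2017, after the April 16, 2017 deadline, so the action is time-barred.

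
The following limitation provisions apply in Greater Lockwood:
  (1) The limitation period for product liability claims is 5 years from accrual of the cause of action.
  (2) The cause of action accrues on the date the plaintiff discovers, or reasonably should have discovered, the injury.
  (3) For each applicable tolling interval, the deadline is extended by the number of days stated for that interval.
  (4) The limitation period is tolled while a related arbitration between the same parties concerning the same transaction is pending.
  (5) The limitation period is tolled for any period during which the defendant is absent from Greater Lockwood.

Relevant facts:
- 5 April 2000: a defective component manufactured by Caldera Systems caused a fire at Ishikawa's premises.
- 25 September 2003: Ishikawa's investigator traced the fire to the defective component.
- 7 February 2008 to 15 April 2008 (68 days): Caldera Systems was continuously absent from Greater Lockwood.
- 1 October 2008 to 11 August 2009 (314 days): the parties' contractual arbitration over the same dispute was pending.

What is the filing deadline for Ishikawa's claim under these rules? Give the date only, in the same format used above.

Under the discovery rule, the claim accrued on 25 September 2003, when Ishikawa discovered the injury — not on the 5 April 2000 date of the underlying act.
Adding the 5 years base period to 25 September 2003 gives a deadline of 25 September 2008, before any tolling.
The period was tolled for 68 days by the defendant's absence from the jurisdiction (7 February 2008 to 15 April 2008), pushing the deadline to 2 December 2008.
Because the pending related arbitration ran from 1 October 2008 to 11 August 2009, the deadline is extended by 314 days to 12 October 2009.

12 October 2009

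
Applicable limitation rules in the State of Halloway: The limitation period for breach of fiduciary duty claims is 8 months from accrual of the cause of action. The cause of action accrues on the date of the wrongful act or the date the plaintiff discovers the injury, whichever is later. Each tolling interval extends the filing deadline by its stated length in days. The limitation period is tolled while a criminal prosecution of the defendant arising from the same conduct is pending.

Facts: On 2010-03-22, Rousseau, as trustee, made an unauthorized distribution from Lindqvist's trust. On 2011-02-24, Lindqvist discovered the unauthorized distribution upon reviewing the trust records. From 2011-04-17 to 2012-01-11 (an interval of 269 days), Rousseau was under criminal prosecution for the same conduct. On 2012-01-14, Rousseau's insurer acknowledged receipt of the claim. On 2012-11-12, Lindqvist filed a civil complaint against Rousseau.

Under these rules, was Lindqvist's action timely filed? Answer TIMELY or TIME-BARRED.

Taking the later of the act (2010-03-22) and discovery (2011-02-24), the claim accrued on 2011-02-24.
The untolled deadline — 8 months after 2011-02-24 — is 2011-10-24.
The period was tolled for 269 days by the pending criminal prosecution (2011-04-17 to 2012-01-11), pushing the deadline to 2012-07-19.
The other events in the timeline have no effect on the limitation period under the stated rules.
Filing on 2012-11-12 missed the 2012-07-19 deadline — the action is time-barred.

TIME-BARRED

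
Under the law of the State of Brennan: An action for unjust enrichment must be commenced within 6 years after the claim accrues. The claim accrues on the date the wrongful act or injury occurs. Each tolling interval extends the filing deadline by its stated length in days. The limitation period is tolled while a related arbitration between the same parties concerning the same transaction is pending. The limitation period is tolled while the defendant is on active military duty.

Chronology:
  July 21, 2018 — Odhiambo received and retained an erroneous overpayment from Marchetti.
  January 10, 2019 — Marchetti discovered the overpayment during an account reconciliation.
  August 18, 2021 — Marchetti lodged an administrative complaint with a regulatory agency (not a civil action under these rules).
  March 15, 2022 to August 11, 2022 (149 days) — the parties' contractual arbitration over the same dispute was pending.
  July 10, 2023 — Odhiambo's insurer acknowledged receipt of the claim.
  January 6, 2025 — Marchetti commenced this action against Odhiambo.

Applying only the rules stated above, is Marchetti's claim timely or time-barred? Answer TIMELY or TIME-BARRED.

Accrual is governed by the date of the act, so the period began to run on July 21, 2018; the later discovery on January 10, 2019 is irrelevant under the stated rule.
Adding the 6 years base period to July 21, 2018 gives a deadline of July 21, 2024, before any tolling.
Because the pending related arbitration ran from March 15, 2022 to August 11, 2022, the deadline is extended by 149 days to December 17, 2024.
The other events in the timeline have no effect on the limitation period under the stated rules.
Filing on January 6, 2025 missed the December 17, 2024 deadline — the action is time-barred.

TIME-BARRED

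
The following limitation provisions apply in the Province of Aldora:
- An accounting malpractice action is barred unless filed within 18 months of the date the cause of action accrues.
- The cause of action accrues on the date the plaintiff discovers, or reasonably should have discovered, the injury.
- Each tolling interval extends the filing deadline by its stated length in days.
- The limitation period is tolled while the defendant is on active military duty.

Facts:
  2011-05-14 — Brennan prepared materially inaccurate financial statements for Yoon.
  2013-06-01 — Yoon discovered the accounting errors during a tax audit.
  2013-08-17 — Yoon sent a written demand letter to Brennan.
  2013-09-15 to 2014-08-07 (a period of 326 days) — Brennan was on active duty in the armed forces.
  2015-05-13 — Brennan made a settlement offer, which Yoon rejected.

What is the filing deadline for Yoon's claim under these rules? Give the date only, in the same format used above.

2015-10-23

Accrual is tied to discovery, so the period began on 2013-06-01 rather than on 2011-05-14 when the act occurred.
18 months from 2013-06-01 is 2014-12-01.
The defendant's active military service from 2013-09-15 to 2014-08-07 tolled the period for 326 days, extending the deadline to 2015-10-23.
None of the other events listed affects the running of the period under the stated rules.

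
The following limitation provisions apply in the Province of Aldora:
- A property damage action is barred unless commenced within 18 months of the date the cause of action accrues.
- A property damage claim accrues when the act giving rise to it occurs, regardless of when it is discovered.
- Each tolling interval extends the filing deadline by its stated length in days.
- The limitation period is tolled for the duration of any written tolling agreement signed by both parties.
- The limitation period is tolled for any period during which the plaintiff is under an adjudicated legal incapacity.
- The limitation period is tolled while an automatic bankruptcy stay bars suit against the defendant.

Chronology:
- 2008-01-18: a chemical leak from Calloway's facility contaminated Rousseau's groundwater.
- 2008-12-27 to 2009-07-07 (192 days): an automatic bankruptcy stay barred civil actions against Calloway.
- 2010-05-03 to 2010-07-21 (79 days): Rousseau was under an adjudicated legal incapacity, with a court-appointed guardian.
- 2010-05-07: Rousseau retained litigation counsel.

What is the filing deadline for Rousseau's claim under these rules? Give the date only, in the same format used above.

2010-01-26

The cause of action accrued on 2008-01-18, the date of the act.
The untolled deadline — 18 months after 2008-01-18 — is 2009-07-18.
Because the automatic bankruptcy stay ran from 2008-12-27 to 2009-07-07, the deadline is extended by 192 days to 2010-01-26.
The plaintiff's legal incapacity starting 2010-05-03 came too late — the period had run on 2010-01-26 — and so does not extend the deadline.
The other events in the timeline have no effect on the limitation period under the stated rules.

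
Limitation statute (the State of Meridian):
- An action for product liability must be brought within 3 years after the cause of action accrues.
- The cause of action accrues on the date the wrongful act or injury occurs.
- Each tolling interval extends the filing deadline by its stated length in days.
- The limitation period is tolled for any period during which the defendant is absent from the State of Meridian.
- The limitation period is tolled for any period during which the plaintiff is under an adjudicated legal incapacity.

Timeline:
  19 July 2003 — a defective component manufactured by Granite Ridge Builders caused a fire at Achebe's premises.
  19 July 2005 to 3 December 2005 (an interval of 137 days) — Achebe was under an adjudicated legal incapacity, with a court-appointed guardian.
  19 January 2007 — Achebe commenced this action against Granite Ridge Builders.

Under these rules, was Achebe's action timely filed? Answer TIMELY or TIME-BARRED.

The claim accrued on 19 July 2003, when the wrongful act occurred.
Adding the 3 years base period to 19 July 2003 gives a deadline of 19 July 2006, before any tolling.
The plaintiff's legal incapacity from 19 July 2005 to 3 December 2005 tolled the period for 137 days, extending the deadline to 3 December 2006.
Filing on 19 January 2007 missed the 3 December 2006 deadline — the action is time-barred.

TIME-BARRED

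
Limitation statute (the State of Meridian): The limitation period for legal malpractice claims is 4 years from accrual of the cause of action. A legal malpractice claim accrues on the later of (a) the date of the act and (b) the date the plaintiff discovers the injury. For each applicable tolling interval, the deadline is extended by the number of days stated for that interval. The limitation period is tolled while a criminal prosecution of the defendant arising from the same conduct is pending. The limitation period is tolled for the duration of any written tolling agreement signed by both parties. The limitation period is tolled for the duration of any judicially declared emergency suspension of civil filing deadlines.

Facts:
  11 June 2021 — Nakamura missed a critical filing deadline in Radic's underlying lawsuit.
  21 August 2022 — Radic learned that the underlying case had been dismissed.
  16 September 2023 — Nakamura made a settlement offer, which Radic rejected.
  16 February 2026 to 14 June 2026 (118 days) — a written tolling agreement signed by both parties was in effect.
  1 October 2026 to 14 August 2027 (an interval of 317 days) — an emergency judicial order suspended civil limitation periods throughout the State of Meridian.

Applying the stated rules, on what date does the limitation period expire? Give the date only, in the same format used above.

Because discovery on 21 August 2022 post-dates the 11 June 2021 act, accrual under the later-of rule falls on 21 August 2022.
Adding the 4 years base period to 21 August 2022 gives a deadline of 21 August 2026, before any tolling.
Because the written tolling agreement ran from 16 February 2026 to 14 June 2026, the deadline is extended by 118 days to 17 December 2026.
Because the emergency suspension of filing deadlines ran from 1 October 2026 to 14 August 2027, the deadline is extended by 317 days to 30 October 2027.
The other events in the timeline have no effect on the limitation period under the stated rules.

30 October 2027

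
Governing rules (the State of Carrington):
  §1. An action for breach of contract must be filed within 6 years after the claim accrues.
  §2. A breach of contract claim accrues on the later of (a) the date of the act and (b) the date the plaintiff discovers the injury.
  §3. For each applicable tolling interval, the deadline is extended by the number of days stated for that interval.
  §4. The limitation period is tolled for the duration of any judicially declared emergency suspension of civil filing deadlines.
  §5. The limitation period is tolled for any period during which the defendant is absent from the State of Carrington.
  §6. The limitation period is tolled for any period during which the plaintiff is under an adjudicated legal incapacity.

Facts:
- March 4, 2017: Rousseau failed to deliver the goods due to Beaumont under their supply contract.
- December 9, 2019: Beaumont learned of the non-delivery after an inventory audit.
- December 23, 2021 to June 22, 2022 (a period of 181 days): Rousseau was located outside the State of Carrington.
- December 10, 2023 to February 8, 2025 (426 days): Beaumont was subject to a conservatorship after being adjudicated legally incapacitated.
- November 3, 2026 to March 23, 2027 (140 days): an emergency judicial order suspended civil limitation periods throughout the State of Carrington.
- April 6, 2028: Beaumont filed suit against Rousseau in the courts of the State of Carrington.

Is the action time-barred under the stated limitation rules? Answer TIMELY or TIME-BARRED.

Taking the later of the act (March 4, 2017) and discovery (December 9, 2019), the claim accrued on December 9, 2019.
Adding the 6 years base period to December 9, 2019 gives a deadline of December 9, 2025, before any tolling.
Because the defendant's absence from the jurisdiction ran from December 23, 2021 to June 22, 2022, the deadline is extended by 181 days to June 8, 2026.
The plaintiff's legal incapacity from December 10, 2023 to February 8, 2025 tolled the period for 426 days, extending the deadline to August 8, 2027.
Because the emergency suspension of filing deadlines ran from November 3, 2026 to March 23, 2027, the deadline is extended by 140 days to December 26, 2027.
The April 6, 2028 filing falls after the December 26, 2027 deadline; the claim is time-barred.

TIME-BARRED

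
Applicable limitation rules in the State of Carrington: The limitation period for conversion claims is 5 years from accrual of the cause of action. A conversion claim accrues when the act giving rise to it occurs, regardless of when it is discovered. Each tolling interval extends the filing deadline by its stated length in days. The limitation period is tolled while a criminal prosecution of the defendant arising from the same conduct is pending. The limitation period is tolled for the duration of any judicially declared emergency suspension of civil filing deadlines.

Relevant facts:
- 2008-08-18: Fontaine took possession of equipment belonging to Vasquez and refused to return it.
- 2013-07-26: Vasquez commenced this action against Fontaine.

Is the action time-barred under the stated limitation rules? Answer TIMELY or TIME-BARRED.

The cause of action accrued on 2008-08-18, the date of the act.
Adding the 5 years base period to 2008-08-18 gives a deadline of 2013-08-18, before any tolling.
The 2013-07-26 filing precedes the 2013-08-18 deadline; the claim is timely.

TIMELY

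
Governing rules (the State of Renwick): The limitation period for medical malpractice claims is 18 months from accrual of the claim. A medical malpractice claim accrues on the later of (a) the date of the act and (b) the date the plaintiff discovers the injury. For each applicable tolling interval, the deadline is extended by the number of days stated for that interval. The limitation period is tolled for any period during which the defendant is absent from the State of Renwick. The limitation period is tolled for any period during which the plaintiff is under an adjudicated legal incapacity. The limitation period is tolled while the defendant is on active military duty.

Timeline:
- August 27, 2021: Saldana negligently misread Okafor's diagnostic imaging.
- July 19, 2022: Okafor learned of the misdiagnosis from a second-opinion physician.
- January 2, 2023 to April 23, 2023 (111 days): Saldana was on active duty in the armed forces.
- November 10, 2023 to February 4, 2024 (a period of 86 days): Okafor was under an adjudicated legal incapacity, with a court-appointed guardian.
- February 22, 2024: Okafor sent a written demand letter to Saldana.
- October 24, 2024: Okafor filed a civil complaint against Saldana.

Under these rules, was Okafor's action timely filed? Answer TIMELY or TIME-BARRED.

TIME-BARRED

Because discovery on July 19, 2022 post-dates the August 27, 2021 act, accrual under the later-of rule falls on July 19, 2022.
18 months from July 19, 2022 is January 19, 2024.
The period was tolled for 111 days by the defendant's active military service (January 2, 2023 to April 23, 2023), pushing the deadline to May 9, 2024.
Because the plaintiff's legal incapacity ran from November 10, 2023 to February 4, 2024, the deadline is extended by 86 days to August 3, 2024.
The other events in the timeline have no effect on the limitation period under the stated rules.
The October 24, 2024 filing falls after the August 3, 2024 deadline; the claim is time-barred.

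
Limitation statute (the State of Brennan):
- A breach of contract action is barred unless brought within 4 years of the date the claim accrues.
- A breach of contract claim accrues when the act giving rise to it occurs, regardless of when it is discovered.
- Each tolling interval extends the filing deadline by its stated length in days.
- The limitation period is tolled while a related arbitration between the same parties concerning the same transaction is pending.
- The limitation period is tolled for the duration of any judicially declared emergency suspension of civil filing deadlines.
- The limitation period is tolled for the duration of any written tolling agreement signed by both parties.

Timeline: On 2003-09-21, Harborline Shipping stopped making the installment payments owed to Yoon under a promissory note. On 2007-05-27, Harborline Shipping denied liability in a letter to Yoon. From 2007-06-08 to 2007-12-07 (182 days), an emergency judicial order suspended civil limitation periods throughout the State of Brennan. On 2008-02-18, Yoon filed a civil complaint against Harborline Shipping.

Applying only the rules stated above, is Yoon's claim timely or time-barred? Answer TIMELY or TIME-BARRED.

TIMELY

The limitation period began to run on 2003-09-21.
Adding the 4 years base period to 2003-09-21 gives a deadline of 2007-09-21, before any tolling.
Because the emergency suspension of filing deadlines ran from 2007-06-08 to 2007-12-07, the deadline is extended by 182 days to 2008-03-21.
Nothing else in the chronology tolls or restarts the period.
Yoon filed on 2008-02-18, before the 2008-03-21 deadline, so the action is timely.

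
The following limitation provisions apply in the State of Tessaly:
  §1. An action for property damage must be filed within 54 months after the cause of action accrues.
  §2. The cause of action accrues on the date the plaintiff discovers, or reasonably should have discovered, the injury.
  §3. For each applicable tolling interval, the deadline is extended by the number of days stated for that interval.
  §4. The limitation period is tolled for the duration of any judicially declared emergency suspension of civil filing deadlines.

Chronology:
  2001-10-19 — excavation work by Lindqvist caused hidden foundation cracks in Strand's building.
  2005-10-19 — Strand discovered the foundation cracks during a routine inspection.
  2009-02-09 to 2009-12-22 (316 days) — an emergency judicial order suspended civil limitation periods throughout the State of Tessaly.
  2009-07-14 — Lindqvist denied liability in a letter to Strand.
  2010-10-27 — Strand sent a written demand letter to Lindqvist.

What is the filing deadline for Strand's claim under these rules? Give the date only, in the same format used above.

2011-03-01

Under the discovery rule, the claim accrued on 2005-10-19, when Strand discovered the injury — not on the 2001-10-19 date of the underlying act.
The untolled deadline — 54 months after 2005-10-19 — is 2010-04-19.
Because the emergency suspension of filing deadlines ran from 2009-02-09 to 2009-12-22, the deadline is extended by 316 days to 2011-03-01.
None of the other events listed affects the running of the period under the stated rules.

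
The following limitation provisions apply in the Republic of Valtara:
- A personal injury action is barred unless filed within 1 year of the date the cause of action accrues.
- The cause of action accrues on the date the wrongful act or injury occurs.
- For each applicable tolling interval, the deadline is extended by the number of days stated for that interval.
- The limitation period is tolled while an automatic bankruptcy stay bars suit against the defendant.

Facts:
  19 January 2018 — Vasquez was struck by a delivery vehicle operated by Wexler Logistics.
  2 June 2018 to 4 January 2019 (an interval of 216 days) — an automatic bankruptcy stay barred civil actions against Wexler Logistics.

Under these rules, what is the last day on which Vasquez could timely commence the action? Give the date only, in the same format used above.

23 August 2019

The limitation period began to run on 19 January 2018.
The untolled deadline — 1 year after 19 January 2018 — is 19 January 2019.
The period was tolled for 216 days by the automatic bankruptcy stay (2 June 2018 to 4 January 2019), pushing the deadline to 23 August 2019.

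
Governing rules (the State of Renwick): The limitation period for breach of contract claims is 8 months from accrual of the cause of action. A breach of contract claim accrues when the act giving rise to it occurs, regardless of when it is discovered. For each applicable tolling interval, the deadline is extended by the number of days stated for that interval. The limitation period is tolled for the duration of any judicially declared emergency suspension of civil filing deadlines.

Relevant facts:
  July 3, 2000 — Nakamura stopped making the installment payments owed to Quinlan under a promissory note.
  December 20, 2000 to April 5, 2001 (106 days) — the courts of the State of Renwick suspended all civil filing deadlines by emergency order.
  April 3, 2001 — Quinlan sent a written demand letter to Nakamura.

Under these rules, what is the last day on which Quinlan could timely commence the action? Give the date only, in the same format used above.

June 17, 2001

The limitation period began to run on July 3, 2000.
Adding the 8 months base period to July 3, 2000 gives a deadline of March 3, 2001, before any tolling.
Because the emergency suspension of filing deadlines ran from December 20, 2000 to April 5, 2001, the deadline is extended by 106 days to June 17, 2001.
Nothing else in the chronology tolls or restarts the period.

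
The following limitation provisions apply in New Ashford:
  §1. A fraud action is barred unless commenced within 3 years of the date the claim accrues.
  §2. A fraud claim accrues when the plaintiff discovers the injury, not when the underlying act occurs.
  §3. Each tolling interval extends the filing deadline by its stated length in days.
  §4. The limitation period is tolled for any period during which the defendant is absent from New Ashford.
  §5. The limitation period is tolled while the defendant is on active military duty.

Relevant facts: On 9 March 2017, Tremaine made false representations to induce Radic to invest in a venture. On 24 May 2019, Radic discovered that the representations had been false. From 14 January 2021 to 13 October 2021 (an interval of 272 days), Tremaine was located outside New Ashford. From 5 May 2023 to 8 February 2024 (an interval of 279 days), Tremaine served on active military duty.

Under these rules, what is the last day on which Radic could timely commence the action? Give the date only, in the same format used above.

20 February 2023

Under the discovery rule, the claim accrued on 24 May 2019, when Radic discovered the injury — not on the 9 March 2017 date of the underlying act.
3 years from 24 May 2019 is 24 May 2022.
Because the defendant's absence from the jurisdiction ran from 14 January 2021 to 13 October 2021, the deadline is extended by 272 days to 20 February 2023.
The defendant's active military service from 5 May 2023 to 8 February 2024 began after the period had already run on 20 February 2023, so it has no tolling effect.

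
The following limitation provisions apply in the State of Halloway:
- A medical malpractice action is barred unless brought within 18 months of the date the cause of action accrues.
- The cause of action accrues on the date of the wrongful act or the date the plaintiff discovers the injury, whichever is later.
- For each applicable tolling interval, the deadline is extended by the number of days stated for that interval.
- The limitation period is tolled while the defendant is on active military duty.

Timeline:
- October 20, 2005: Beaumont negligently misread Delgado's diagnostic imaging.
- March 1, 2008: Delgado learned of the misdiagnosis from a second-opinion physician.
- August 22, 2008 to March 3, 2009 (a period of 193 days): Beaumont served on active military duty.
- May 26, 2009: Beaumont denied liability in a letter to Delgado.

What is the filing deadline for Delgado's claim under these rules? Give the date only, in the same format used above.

Taking the later of the act (October 20, 2005) and discovery (March 1, 2008), the claim accrued on March 1, 2008.
Adding the 18 months base period to March 1, 2008 gives a deadline of September 1, 2009, before any tolling.
Because the defendant's active military service ran from August 22, 2008 to March 3, 2009, the deadline is extended by 193 days to March 13, 2010.
None of the other events listed affects the running of the period under the stated rules.

March 13, 2010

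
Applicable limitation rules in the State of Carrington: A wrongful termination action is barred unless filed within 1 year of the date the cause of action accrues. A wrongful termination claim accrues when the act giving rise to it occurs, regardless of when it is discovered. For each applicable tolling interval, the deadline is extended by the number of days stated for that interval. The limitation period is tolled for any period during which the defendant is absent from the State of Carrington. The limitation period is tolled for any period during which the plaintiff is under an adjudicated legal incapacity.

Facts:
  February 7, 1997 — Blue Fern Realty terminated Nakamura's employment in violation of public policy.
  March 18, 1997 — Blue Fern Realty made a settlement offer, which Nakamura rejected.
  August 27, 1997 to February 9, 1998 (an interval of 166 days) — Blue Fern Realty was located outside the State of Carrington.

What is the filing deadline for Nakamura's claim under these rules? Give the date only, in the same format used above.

July 23, 1998

The limitation period began to run on February 7, 1997.
Adding the 1 year base period to February 7, 1997 gives a deadline of February 7, 1998, before any tolling.
The period was tolled for 166 days by the defendant's absence from the jurisdiction (August 27, 1997 to February 9, 1998), pushing the deadline to July 23, 1998.
Nothing else in the chronology tolls or restarts the period.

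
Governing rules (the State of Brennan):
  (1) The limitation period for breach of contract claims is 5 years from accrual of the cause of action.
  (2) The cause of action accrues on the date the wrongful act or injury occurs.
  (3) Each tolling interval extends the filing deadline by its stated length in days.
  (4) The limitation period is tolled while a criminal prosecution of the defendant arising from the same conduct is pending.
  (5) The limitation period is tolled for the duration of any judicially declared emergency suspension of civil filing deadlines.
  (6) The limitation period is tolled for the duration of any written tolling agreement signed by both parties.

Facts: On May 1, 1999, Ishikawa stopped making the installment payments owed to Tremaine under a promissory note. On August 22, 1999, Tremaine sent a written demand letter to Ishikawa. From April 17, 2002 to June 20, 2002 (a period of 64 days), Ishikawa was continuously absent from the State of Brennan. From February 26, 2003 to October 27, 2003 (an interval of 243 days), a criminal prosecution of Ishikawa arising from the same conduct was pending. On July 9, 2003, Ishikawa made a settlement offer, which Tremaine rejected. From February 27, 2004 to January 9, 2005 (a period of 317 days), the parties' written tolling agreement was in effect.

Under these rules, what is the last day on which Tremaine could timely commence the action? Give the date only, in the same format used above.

November 12, 2005

The limitation period began to run on May 1, 1999.
5 years from May 1, 1999 is May 1, 2004.
Because the pending criminal prosecution ran from February 26, 2003 to October 27, 2003, the deadline is extended by 243 days to December 30, 2004.
The written tolling agreement from February 27, 2004 to January 9, 2005 tolled the period for 317 days, extending the deadline to November 12, 2005.
The defendant's absence from the jurisdiction from April 17, 2002 to June 20, 2002 does not toll the period, because no stated rule makes the defendant's absence a tolling event.
The other events in the timeline have no effect on the limitation period under the stated rules.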